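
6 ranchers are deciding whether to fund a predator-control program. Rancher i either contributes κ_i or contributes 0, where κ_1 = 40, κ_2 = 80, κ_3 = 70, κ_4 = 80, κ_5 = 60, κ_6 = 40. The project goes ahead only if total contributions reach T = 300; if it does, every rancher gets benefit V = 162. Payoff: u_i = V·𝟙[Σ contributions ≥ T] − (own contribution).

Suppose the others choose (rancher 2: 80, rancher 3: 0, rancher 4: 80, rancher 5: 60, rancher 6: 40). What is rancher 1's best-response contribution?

40

Others' total = 260. Contributing 40 brings total to 300 ≥ 300: gain V − κ_1 = 122.
Best response: 40.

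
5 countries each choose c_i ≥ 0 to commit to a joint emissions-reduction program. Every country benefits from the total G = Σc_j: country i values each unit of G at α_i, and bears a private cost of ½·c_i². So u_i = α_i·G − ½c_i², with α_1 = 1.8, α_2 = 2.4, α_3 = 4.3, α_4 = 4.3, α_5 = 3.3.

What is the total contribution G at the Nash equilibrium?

16.1

Country i's FOC: ∂u_i/∂c_i = α_i − c_i = 0, so c_i* = α_i.
NE contributions = (1.8, 2.4, 4.3, 4.3, 3.3); G = 16.1.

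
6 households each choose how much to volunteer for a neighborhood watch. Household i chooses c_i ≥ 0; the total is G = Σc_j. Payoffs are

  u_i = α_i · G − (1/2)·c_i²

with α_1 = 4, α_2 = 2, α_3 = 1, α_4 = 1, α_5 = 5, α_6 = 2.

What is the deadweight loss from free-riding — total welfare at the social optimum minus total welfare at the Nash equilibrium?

Household i's FOC: ∂u_i/∂c_i = α_i − c_i = 0, so c_i* = α_i.
NE contributions = (4, 2, 1, 1, 5, 2); G = 15.
W^NE = (Σα)·G − ½Σα_i² = 15² − ½·51 = 199.5.
Planner sets c_i = Σα_j = 15 for every i, so G^SO = 6·15 = 90.
W^SO = (Σα)·G^SO − ½·6·(Σα)² = (6/2)·15² = 675.
Deadweight loss = W^SO − W^NE = 475.5.

475.5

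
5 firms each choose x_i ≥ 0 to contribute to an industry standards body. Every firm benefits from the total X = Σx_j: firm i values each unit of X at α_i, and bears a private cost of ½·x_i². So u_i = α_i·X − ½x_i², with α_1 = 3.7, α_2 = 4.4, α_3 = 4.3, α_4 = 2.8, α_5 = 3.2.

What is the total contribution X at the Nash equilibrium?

Firm i's FOC: ∂u_i/∂x_i = α_i − x_i = 0, so x_i* = α_i.
NE contributions = (3.7, 4.4, 4.3, 2.8, 3.2); X = 18.4.

18.4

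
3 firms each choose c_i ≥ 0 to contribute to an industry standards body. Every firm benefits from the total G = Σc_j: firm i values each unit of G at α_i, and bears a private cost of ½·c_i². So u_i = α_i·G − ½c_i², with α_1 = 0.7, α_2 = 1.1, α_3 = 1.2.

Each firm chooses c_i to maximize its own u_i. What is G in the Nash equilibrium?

3

Firm i's FOC: ∂u_i/∂c_i = α_i − c_i = 0, so c_i* = α_i.
NE contributions = (0.7, 1.1, 1.2); G = 3.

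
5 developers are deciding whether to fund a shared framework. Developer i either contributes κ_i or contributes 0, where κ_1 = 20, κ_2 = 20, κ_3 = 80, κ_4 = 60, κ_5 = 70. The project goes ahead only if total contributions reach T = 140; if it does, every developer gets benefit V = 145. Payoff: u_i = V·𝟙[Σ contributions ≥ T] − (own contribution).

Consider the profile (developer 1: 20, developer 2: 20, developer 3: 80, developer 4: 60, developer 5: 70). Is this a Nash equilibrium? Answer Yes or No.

No

Total = 250 ≥ 140: provided.
Developer 1 (pledges 20, payoff 125): dropping to 0 → total 230, payoff 145. Profitable deviation.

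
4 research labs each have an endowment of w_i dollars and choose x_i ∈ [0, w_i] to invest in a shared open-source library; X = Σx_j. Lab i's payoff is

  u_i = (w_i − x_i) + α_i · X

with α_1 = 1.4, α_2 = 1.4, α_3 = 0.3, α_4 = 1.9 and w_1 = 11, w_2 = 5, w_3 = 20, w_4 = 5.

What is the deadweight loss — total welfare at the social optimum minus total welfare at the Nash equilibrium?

∂u_i/∂x_i = α_i − 1, so lab i contributes w_i if α_i > 1, else 0.
α_i > 1 for i ∈ {1, 2, 4}; NE contributions (11, 5, 0, 5), X = 21.
W^NE = Σw_i − X^NE + (Σα_i)·X^NE = 41 + 4·21 = 125.
Planner: ∂(Σu_j)/∂x_i = Σα_j − 1 = 4 > 0, so everyone contributes w_i; X^SO = 41, W^SO = 41 + 4·41 = 205.
Deadweight loss = 80.

80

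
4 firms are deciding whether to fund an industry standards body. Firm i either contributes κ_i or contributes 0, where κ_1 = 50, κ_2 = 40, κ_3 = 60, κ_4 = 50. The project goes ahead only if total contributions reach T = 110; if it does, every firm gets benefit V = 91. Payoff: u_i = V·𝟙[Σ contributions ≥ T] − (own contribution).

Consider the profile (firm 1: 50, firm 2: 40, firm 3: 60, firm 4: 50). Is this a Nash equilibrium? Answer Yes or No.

No

Total = 200 ≥ 110: provided.
Firm 1 (pledges 50, payoff 41): dropping to 0 → total 150, payoff 91. Profitable deviation.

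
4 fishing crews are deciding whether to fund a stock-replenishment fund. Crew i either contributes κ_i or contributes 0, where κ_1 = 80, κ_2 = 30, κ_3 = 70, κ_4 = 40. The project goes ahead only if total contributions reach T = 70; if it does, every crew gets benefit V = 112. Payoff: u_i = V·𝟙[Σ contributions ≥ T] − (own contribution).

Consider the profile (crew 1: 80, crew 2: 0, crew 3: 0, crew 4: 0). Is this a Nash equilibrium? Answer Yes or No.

Total = 80 ≥ 70: provided.
Crew 1 (pledges 80, payoff 32): dropping to 0 → total 0, payoff 0. No gain.
Crew 2 (pledges 0, payoff 112): pledging 30 → total 110, payoff 82. No gain.
Crew 3 (pledges 0, payoff 112): pledging 70 → total 150, payoff 42. No gain.
Crew 4 (pledges 0, payoff 112): pledging 40 → total 120, payoff 72. No gain.

Yes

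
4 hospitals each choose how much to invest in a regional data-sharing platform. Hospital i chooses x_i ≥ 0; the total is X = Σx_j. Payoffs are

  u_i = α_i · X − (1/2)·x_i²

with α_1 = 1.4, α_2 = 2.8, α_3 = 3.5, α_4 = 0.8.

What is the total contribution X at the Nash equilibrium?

Hospital i's FOC: ∂u_i/∂x_i = α_i − x_i = 0, so x_i* = α_i.
NE contributions = (1.4, 2.8, 3.5, 0.8); X = 8.5.

8.5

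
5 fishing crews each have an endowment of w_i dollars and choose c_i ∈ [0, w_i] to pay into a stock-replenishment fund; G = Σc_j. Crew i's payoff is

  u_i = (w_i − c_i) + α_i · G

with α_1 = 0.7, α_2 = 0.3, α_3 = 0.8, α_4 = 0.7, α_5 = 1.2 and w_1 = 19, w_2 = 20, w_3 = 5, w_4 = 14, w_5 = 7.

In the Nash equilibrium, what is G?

∂u_i/∂c_i = α_i − 1, so crew i contributes w_i if α_i > 1, else 0.
α_i > 1 for i ∈ {5}; NE contributions (0, 0, 0, 0, 7), G = 7.

7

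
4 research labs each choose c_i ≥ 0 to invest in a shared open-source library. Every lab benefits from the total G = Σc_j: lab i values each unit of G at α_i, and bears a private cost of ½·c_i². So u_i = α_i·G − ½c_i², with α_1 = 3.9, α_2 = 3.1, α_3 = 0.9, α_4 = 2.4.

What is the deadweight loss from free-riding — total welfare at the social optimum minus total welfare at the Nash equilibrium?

121.785

Lab i's FOC: ∂u_i/∂c_i = α_i − c_i = 0, so c_i* = α_i.
NE contributions = (3.9, 3.1, 0.9, 2.4); G = 10.3.
W^NE = (Σα)·G − ½Σα_i² = 10.3² − ½·31.39 = 90.395.
Planner sets c_i = Σα_j = 10.3 for every i, so G^SO = 4·10.3 = 41.2.
W^SO = (Σα)·G^SO − ½·4·(Σα)² = (4/2)·10.3² = 212.18.
Deadweight loss = W^SO − W^NE = 121.785.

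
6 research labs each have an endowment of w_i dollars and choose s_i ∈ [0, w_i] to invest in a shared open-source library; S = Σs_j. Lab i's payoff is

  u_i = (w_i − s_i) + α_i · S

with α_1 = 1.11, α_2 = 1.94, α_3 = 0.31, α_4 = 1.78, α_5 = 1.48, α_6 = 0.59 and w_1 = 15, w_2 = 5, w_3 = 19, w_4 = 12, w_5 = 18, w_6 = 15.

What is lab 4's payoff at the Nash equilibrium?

∂u_i/∂s_i = α_i − 1, so lab i contributes w_i if α_i > 1, else 0.
α_i > 1 for i ∈ {1, 2, 4, 5}; NE contributions (15, 5, 0, 12, 18, 0), S = 50.
u_4 = (12 − 12) + 1.78·50 = 89.

89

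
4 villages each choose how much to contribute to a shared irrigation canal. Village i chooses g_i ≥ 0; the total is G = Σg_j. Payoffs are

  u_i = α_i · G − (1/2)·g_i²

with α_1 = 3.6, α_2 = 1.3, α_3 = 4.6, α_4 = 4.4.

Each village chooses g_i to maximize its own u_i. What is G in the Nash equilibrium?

Village i's FOC: ∂u_i/∂g_i = α_i − g_i = 0, so g_i* = α_i.
NE contributions = (3.6, 1.3, 4.6, 4.4); G = 13.9.

13.9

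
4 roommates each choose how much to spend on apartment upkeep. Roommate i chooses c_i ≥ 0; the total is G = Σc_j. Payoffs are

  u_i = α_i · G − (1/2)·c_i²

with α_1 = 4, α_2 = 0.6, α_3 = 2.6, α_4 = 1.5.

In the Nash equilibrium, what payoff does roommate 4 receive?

Roommate i's FOC: ∂u_i/∂c_i = α_i − c_i = 0, so c_i* = α_i.
NE contributions = (4, 0.6, 2.6, 1.5); G = 8.7.
u_4 = α_4·G − ½·(c_4)² = 1.5·8.7 − ½·1.5² = 11.925.

11.925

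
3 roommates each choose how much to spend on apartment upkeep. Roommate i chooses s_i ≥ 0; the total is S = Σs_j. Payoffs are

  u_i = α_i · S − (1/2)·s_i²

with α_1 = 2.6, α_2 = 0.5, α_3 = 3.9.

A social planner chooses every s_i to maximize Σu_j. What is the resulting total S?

Planner FOC: ∂(Σu_j)/∂s_i = (Σα_j) − s_i = 0, so s_i^SO = Σα_j = 7 for every i; S^SO = 21.

21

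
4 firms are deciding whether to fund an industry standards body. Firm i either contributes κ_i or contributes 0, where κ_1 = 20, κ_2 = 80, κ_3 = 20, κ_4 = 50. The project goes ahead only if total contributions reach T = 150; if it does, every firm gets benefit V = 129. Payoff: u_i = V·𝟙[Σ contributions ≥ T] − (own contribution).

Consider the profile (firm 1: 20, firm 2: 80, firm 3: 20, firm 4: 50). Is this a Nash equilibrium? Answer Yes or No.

Total = 170 ≥ 150: provided.
Firm 1 (pledges 20, payoff 109): dropping to 0 → total 150, payoff 129. Profitable deviation.

No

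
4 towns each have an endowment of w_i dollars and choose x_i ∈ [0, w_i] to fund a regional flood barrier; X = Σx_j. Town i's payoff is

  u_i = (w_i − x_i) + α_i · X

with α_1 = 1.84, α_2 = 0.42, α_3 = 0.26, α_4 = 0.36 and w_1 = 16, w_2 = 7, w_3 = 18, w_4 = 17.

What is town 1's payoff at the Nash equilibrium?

29.44

∂u_i/∂x_i = α_i − 1, so town i contributes w_i if α_i > 1, else 0.
α_i > 1 for i ∈ {1}; NE contributions (16, 0, 0, 0), X = 16.
u_1 = (16 − 16) + 1.84·16 = 29.44.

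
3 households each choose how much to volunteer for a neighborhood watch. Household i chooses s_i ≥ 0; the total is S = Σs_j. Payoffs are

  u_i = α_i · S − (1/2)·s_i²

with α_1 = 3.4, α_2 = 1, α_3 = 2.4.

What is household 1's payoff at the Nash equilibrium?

Household i's FOC: ∂u_i/∂s_i = α_i − s_i = 0, so s_i* = α_i.
NE contributions = (3.4, 1, 2.4); S = 6.8.
u_1 = α_1·S − ½·(s_1)² = 3.4·6.8 − ½·3.4² = 17.34.

17.34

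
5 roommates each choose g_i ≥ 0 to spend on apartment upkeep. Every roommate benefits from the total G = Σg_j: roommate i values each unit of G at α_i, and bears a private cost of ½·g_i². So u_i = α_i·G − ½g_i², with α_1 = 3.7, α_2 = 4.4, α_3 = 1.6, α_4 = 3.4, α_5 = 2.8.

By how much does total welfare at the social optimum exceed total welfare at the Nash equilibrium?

406.72

Roommate i's FOC: ∂u_i/∂g_i = α_i − g_i = 0, so g_i* = α_i.
NE contributions = (3.7, 4.4, 1.6, 3.4, 2.8); G = 15.9.
W^NE = (Σα)·G − ½Σα_i² = 15.9² − ½·55.01 = 225.305.
Planner sets g_i = Σα_j = 15.9 for every i, so G^SO = 5·15.9 = 79.5.
W^SO = (Σα)·G^SO − ½·5·(Σα)² = (5/2)·15.9² = 632.025.
Deadweight loss = W^SO − W^NE = 406.72.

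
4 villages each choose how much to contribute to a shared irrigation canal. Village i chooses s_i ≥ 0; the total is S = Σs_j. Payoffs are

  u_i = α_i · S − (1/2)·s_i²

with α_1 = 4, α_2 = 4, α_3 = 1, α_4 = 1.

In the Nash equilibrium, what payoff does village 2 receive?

Village i's FOC: ∂u_i/∂s_i = α_i − s_i = 0, so s_i* = α_i.
NE contributions = (4, 4, 1, 1); S = 10.
u_2 = α_2·S − ½·(s_2)² = 4·10 − ½·4² = 32.

32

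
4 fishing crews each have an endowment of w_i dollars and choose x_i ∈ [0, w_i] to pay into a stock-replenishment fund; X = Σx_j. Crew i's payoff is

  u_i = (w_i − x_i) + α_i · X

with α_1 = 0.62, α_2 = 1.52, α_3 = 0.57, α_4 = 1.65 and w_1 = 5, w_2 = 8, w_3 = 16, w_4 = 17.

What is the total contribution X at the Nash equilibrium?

∂u_i/∂x_i = α_i − 1, so crew i contributes w_i if α_i > 1, else 0.
α_i > 1 for i ∈ {2, 4}; NE contributions (0, 8, 0, 17), X = 25.

25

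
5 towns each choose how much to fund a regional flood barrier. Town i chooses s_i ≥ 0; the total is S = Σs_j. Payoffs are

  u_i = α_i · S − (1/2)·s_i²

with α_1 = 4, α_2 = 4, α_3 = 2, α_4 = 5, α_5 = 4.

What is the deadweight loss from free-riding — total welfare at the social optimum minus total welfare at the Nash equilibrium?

Town i's FOC: ∂u_i/∂s_i = α_i − s_i = 0, so s_i* = α_i.
NE contributions = (4, 4, 2, 5, 4); S = 19.
W^NE = (Σα)·S − ½Σα_i² = 19² − ½·77 = 322.5.
Planner sets s_i = Σα_j = 19 for every i, so S^SO = 5·19 = 95.
W^SO = (Σα)·S^SO − ½·5·(Σα)² = (5/2)·19² = 902.5.
Deadweight loss = W^SO − W^NE = 580.

580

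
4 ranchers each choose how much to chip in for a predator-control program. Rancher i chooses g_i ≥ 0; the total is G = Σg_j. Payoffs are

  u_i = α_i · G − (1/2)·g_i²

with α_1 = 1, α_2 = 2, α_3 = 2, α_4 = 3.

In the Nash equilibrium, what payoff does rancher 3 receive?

14

Rancher i's FOC: ∂u_i/∂g_i = α_i − g_i = 0, so g_i* = α_i.
NE contributions = (1, 2, 2, 3); G = 8.
u_3 = α_3·G − ½·(g_3)² = 2·8 − ½·2² = 14.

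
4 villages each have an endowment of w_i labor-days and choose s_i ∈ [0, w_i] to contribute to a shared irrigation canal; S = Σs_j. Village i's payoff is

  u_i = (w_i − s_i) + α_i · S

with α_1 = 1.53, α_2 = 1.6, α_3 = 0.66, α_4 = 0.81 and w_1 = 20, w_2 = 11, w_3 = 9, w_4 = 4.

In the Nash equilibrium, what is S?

31

∂u_i/∂s_i = α_i − 1, so village i contributes w_i if α_i > 1, else 0.
α_i > 1 for i ∈ {1, 2}; NE contributions (20, 11, 0, 0), S = 31.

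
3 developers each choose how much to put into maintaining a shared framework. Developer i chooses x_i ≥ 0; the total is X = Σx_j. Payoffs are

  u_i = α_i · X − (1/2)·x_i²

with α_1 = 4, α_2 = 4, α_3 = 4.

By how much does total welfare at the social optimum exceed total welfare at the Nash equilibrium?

Developer i's FOC: ∂u_i/∂x_i = α_i − x_i = 0, so x_i* = α_i.
NE contributions = (4, 4, 4); X = 12.
W^NE = (Σα)·X − ½Σα_i² = 12² − ½·48 = 120.
Planner sets x_i = Σα_j = 12 for every i, so X^SO = 3·12 = 36.
W^SO = (Σα)·X^SO − ½·3·(Σα)² = (3/2)·12² = 216.
Deadweight loss = W^SO − W^NE = 96.

96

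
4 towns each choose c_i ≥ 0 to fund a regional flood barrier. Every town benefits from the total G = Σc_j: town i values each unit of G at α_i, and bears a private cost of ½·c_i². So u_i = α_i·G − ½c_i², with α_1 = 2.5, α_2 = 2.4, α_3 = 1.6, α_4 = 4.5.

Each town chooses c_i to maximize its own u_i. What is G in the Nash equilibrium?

Town i's FOC: ∂u_i/∂c_i = α_i − c_i = 0, so c_i* = α_i.
NE contributions = (2.5, 2.4, 1.6, 4.5); G = 11.

11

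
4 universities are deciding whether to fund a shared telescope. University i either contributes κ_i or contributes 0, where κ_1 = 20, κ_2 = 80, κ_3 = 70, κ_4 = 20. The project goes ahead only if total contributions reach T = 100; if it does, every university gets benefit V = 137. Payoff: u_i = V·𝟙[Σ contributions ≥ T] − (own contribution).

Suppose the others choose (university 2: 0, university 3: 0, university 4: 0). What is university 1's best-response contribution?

Others' total = 0. Even contributing 20 gives 20 < 100: no benefit either way.
Best response: 0.

0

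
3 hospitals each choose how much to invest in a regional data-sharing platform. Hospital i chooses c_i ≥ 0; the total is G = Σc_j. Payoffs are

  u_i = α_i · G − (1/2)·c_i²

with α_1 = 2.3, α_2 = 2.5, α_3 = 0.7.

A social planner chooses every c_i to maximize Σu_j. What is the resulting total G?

Planner FOC: ∂(Σu_j)/∂c_i = (Σα_j) − c_i = 0, so c_i^SO = Σα_j = 5.5 for every i; G^SO = 16.5.

16.5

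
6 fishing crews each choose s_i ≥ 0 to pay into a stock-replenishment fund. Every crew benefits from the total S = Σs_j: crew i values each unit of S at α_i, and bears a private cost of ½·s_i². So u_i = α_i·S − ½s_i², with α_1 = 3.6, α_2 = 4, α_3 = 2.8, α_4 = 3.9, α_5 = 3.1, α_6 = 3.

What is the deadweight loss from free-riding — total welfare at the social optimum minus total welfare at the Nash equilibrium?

867.63

Crew i's FOC: ∂u_i/∂s_i = α_i − s_i = 0, so s_i* = α_i.
NE contributions = (3.6, 4, 2.8, 3.9, 3.1, 3); S = 20.4.
W^NE = (Σα)·S − ½Σα_i² = 20.4² − ½·70.62 = 380.85.
Planner sets s_i = Σα_j = 20.4 for every i, so S^SO = 6·20.4 = 122.4.
W^SO = (Σα)·S^SO − ½·6·(Σα)² = (6/2)·20.4² = 1248.48.
Deadweight loss = W^SO − W^NE = 867.63.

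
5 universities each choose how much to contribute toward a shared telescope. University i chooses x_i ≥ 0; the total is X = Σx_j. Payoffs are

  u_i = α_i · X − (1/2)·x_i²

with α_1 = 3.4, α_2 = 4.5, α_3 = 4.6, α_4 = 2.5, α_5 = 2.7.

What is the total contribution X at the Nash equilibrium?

University i's FOC: ∂u_i/∂x_i = α_i − x_i = 0, so x_i* = α_i.
NE contributions = (3.4, 4.5, 4.6, 2.5, 2.7); X = 17.7.

17.7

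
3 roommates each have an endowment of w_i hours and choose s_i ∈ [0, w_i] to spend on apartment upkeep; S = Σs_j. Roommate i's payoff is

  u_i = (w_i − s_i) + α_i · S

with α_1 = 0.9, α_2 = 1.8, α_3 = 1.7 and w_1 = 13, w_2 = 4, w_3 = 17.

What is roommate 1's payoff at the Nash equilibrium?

∂u_i/∂s_i = α_i − 1, so roommate i contributes w_i if α_i > 1, else 0.
α_i > 1 for i ∈ {2, 3}; NE contributions (0, 4, 17), S = 21.
u_1 = (13 − 0) + 0.9·21 = 31.9.

31.9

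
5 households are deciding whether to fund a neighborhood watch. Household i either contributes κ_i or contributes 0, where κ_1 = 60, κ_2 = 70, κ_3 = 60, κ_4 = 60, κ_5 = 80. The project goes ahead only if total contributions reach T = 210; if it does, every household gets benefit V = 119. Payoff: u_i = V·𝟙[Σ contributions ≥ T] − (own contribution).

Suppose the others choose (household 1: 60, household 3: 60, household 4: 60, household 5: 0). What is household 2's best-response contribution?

Others' total = 180. Contributing 70 brings total to 250 ≥ 210: gain V − κ_2 = 49.
Best response: 70.

70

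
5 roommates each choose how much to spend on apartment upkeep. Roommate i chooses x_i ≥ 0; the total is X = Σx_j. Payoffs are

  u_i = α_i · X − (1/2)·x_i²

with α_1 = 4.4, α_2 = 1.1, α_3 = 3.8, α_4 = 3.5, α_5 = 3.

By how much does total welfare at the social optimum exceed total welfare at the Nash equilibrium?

402.59

Roommate i's FOC: ∂u_i/∂x_i = α_i − x_i = 0, so x_i* = α_i.
NE contributions = (4.4, 1.1, 3.8, 3.5, 3); X = 15.8.
W^NE = (Σα)·X − ½Σα_i² = 15.8² − ½·56.26 = 221.51.
Planner sets x_i = Σα_j = 15.8 for every i, so X^SO = 5·15.8 = 79.
W^SO = (Σα)·X^SO − ½·5·(Σα)² = (5/2)·15.8² = 624.1.
Deadweight loss = W^SO − W^NE = 402.59.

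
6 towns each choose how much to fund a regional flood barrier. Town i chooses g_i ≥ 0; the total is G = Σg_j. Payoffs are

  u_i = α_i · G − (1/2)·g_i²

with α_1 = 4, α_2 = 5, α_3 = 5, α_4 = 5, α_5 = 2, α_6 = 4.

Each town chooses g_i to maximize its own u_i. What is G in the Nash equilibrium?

Town i's FOC: ∂u_i/∂g_i = α_i − g_i = 0, so g_i* = α_i.
NE contributions = (4, 5, 5, 5, 2, 4); G = 25.

25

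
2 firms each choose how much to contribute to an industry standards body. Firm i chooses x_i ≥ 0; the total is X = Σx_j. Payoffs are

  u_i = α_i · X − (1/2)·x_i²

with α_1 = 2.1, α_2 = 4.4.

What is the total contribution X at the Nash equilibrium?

Firm i's FOC: ∂u_i/∂x_i = α_i − x_i = 0, so x_i* = α_i.
NE contributions = (2.1, 4.4); X = 6.5.

6.5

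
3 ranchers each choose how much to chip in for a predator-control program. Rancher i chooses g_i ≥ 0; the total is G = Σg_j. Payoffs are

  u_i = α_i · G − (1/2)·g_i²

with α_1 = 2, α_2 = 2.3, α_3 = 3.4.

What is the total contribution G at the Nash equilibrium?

7.7

Rancher i's FOC: ∂u_i/∂g_i = α_i − g_i = 0, so g_i* = α_i.
NE contributions = (2, 2.3, 3.4); G = 7.7.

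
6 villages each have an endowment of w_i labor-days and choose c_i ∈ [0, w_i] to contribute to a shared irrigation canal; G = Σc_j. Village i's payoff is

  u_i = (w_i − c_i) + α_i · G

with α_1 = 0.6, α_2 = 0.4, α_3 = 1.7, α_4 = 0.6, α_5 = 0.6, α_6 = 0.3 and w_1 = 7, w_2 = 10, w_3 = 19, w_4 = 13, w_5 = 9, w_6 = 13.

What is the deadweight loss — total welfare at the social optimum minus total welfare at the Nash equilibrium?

∂u_i/∂c_i = α_i − 1, so village i contributes w_i if α_i > 1, else 0.
α_i > 1 for i ∈ {3}; NE contributions (0, 0, 19, 0, 0, 0), G = 19.
W^NE = Σw_i − G^NE + (Σα_i)·G^NE = 71 + 3.2·19 = 131.8.
Planner: ∂(Σu_j)/∂c_i = Σα_j − 1 = 3.2 > 0, so everyone contributes w_i; G^SO = 71, W^SO = 71 + 3.2·71 = 298.2.
Deadweight loss = 166.4.

166.4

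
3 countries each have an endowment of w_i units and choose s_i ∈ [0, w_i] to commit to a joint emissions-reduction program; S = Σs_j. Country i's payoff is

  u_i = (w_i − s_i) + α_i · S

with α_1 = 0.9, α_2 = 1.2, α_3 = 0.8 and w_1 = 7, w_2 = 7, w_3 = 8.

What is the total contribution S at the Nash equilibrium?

7

∂u_i/∂s_i = α_i − 1, so country i contributes w_i if α_i > 1, else 0.
α_i > 1 for i ∈ {2}; NE contributions (0, 7, 0), S = 7.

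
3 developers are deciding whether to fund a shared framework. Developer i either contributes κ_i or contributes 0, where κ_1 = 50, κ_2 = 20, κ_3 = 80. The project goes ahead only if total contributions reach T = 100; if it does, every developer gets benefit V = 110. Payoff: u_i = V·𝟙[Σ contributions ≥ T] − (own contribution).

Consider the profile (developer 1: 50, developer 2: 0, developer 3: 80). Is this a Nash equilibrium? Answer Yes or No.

Total = 130 ≥ 100: provided.
Developer 1 (pledges 50, payoff 60): dropping to 0 → total 80, payoff 0. No gain.
Developer 2 (pledges 0, payoff 110): pledging 20 → total 150, payoff 90. No gain.
Developer 3 (pledges 80, payoff 30): dropping to 0 → total 50, payoff 0. No gain.

Yes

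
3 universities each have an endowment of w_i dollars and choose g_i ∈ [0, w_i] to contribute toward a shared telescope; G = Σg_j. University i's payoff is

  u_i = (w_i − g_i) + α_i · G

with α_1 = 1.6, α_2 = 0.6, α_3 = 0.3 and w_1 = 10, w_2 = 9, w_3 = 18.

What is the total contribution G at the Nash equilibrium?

10

∂u_i/∂g_i = α_i − 1, so university i contributes w_i if α_i > 1, else 0.
α_i > 1 for i ∈ {1}; NE contributions (10, 0, 0), G = 10.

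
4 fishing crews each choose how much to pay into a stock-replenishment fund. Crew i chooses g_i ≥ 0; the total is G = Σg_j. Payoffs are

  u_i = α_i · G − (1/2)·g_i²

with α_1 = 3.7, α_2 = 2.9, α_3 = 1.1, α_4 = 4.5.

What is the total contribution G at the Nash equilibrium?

Crew i's FOC: ∂u_i/∂g_i = α_i − g_i = 0, so g_i* = α_i.
NE contributions = (3.7, 2.9, 1.1, 4.5); G = 12.2.

12.2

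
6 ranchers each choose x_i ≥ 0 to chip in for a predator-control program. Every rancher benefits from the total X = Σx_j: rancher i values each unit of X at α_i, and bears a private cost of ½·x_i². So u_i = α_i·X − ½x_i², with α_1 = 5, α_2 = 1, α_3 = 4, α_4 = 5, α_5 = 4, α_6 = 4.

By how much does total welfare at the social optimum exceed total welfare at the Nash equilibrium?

1107.5

Rancher i's FOC: ∂u_i/∂x_i = α_i − x_i = 0, so x_i* = α_i.
NE contributions = (5, 1, 4, 5, 4, 4); X = 23.
W^NE = (Σα)·X − ½Σα_i² = 23² − ½·99 = 479.5.
Planner sets x_i = Σα_j = 23 for every i, so X^SO = 6·23 = 138.
W^SO = (Σα)·X^SO − ½·6·(Σα)² = (6/2)·23² = 1587.
Deadweight loss = W^SO − W^NE = 1107.5.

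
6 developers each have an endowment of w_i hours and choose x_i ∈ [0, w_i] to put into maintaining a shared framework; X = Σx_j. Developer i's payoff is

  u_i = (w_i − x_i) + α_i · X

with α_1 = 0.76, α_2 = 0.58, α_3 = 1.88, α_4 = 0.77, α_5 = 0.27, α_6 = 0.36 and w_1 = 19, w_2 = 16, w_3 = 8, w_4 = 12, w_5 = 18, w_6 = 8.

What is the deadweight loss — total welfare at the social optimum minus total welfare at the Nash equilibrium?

∂u_i/∂x_i = α_i − 1, so developer i contributes w_i if α_i > 1, else 0.
α_i > 1 for i ∈ {3}; NE contributions (0, 0, 8, 0, 0, 0), X = 8.
W^NE = Σw_i − X^NE + (Σα_i)·X^NE = 81 + 3.62·8 = 109.96.
Planner: ∂(Σu_j)/∂x_i = Σα_j − 1 = 3.62 > 0, so everyone contributes w_i; X^SO = 81, W^SO = 81 + 3.62·81 = 374.22.
Deadweight loss = 264.26.

264.26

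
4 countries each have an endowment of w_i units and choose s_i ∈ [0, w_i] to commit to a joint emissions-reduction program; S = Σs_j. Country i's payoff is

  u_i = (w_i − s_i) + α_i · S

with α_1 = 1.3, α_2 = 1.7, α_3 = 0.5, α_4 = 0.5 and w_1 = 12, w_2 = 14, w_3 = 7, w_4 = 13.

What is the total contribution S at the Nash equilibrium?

26

∂u_i/∂s_i = α_i − 1, so country i contributes w_i if α_i > 1, else 0.
α_i > 1 for i ∈ {1, 2}; NE contributions (12, 14, 0, 0), S = 26.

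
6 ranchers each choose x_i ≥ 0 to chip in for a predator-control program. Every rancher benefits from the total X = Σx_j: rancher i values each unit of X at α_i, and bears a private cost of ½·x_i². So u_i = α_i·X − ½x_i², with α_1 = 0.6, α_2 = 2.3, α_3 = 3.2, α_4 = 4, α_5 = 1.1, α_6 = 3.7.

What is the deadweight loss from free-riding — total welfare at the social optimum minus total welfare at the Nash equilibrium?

467.415

Rancher i's FOC: ∂u_i/∂x_i = α_i − x_i = 0, so x_i* = α_i.
NE contributions = (0.6, 2.3, 3.2, 4, 1.1, 3.7); X = 14.9.
W^NE = (Σα)·X − ½Σα_i² = 14.9² − ½·46.79 = 198.615.
Planner sets x_i = Σα_j = 14.9 for every i, so X^SO = 6·14.9 = 89.4.
W^SO = (Σα)·X^SO − ½·6·(Σα)² = (6/2)·14.9² = 666.03.
Deadweight loss = W^SO − W^NE = 467.415.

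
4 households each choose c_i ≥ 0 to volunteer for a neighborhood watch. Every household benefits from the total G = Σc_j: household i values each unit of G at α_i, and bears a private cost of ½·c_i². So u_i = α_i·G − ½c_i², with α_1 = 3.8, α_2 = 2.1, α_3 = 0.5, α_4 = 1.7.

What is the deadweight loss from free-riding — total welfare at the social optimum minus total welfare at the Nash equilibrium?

76.605

Household i's FOC: ∂u_i/∂c_i = α_i − c_i = 0, so c_i* = α_i.
NE contributions = (3.8, 2.1, 0.5, 1.7); G = 8.1.
W^NE = (Σα)·G − ½Σα_i² = 8.1² − ½·21.99 = 54.615.
Planner sets c_i = Σα_j = 8.1 for every i, so G^SO = 4·8.1 = 32.4.
W^SO = (Σα)·G^SO − ½·4·(Σα)² = (4/2)·8.1² = 131.22.
Deadweight loss = W^SO − W^NE = 76.605.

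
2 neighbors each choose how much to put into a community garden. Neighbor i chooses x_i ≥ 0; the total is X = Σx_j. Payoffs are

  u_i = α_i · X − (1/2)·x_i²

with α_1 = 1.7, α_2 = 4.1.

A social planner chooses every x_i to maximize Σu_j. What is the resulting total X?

Planner FOC: ∂(Σu_j)/∂x_i = (Σα_j) − x_i = 0, so x_i^SO = Σα_j = 5.8 for every i; X^SO = 11.6.

11.6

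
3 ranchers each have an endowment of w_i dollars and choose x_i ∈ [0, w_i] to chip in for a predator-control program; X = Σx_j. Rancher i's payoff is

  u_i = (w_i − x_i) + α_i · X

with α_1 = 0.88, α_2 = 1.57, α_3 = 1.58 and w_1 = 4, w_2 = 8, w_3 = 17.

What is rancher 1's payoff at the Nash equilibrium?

26

∂u_i/∂x_i = α_i − 1, so rancher i contributes w_i if α_i > 1, else 0.
α_i > 1 for i ∈ {2, 3}; NE contributions (0, 8, 17), X = 25.
u_1 = (4 − 0) + 0.88·25 = 26.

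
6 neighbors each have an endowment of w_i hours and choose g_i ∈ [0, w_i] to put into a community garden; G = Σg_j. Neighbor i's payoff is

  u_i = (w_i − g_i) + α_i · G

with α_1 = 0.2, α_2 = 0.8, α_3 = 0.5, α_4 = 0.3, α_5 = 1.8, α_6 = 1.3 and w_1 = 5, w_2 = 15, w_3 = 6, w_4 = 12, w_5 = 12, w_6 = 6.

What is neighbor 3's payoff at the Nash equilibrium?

∂u_i/∂g_i = α_i − 1, so neighbor i contributes w_i if α_i > 1, else 0.
α_i > 1 for i ∈ {5, 6}; NE contributions (0, 0, 0, 0, 12, 6), G = 18.
u_3 = (6 − 0) + 0.5·18 = 15.

15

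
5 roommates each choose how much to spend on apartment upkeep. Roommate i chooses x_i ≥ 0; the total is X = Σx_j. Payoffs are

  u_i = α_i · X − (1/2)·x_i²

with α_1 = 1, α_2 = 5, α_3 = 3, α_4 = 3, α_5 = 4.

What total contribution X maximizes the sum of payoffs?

80

Planner FOC: ∂(Σu_j)/∂x_i = (Σα_j) − x_i = 0, so x_i^SO = Σα_j = 16 for every i; X^SO = 80.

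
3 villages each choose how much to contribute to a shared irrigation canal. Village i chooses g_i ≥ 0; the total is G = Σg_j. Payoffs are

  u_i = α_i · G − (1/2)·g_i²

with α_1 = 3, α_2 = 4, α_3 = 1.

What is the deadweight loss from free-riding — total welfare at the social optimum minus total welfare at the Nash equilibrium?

Village i's FOC: ∂u_i/∂g_i = α_i − g_i = 0, so g_i* = α_i.
NE contributions = (3, 4, 1); G = 8.
W^NE = (Σα)·G − ½Σα_i² = 8² − ½·26 = 51.
Planner sets g_i = Σα_j = 8 for every i, so G^SO = 3·8 = 24.
W^SO = (Σα)·G^SO − ½·3·(Σα)² = (3/2)·8² = 96.
Deadweight loss = W^SO − W^NE = 45.

45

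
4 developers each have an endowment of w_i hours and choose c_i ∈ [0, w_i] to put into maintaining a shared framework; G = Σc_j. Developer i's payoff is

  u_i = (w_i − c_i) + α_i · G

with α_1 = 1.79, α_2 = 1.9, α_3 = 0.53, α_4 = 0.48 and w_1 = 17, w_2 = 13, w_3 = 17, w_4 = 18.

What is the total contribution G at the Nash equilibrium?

30

∂u_i/∂c_i = α_i − 1, so developer i contributes w_i if α_i > 1, else 0.
α_i > 1 for i ∈ {1, 2}; NE contributions (17, 13, 0, 0), G = 30.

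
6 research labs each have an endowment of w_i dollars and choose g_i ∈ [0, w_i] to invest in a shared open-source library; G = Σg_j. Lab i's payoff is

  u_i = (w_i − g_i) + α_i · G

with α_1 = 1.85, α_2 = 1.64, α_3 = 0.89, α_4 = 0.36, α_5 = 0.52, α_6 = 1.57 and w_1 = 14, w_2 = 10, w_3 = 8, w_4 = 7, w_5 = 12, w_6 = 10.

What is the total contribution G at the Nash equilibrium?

34

∂u_i/∂g_i = α_i − 1, so lab i contributes w_i if α_i > 1, else 0.
α_i > 1 for i ∈ {1, 2, 6}; NE contributions (14, 10, 0, 0, 0, 10), G = 34.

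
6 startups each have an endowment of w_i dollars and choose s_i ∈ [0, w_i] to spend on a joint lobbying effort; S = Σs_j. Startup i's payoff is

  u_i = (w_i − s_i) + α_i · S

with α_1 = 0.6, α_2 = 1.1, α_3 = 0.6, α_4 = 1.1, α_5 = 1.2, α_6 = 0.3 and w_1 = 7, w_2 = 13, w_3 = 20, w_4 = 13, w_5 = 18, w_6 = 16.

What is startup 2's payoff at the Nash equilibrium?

∂u_i/∂s_i = α_i − 1, so startup i contributes w_i if α_i > 1, else 0.
α_i > 1 for i ∈ {2, 4, 5}; NE contributions (0, 13, 0, 13, 18, 0), S = 44.
u_2 = (13 − 13) + 1.1·44 = 48.4.

48.4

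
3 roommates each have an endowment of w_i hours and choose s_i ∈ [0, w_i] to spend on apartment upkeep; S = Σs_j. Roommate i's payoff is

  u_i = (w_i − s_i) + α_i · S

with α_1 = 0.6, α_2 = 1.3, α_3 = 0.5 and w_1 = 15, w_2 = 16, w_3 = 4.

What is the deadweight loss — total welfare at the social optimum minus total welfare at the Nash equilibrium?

26.6

∂u_i/∂s_i = α_i − 1, so roommate i contributes w_i if α_i > 1, else 0.
α_i > 1 for i ∈ {2}; NE contributions (0, 16, 0), S = 16.
W^NE = Σw_i − S^NE + (Σα_i)·S^NE = 35 + 1.4·16 = 57.4.
Planner: ∂(Σu_j)/∂s_i = Σα_j − 1 = 1.4 > 0, so everyone contributes w_i; S^SO = 35, W^SO = 35 + 1.4·35 = 84.
Deadweight loss = 26.6.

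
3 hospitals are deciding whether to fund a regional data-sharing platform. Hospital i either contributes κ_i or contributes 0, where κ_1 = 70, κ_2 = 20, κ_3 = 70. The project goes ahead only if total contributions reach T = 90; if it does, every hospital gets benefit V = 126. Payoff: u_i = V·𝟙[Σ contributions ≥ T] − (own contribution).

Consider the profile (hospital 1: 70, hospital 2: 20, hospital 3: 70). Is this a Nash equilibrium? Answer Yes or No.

No

Total = 160 ≥ 90: provided.
Hospital 1 (pledges 70, payoff 56): dropping to 0 → total 90, payoff 126. Profitable deviation.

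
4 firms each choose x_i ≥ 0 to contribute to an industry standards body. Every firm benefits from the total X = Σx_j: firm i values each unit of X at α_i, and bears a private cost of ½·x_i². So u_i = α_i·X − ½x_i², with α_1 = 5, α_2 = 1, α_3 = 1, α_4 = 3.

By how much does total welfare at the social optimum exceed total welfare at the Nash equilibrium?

Firm i's FOC: ∂u_i/∂x_i = α_i − x_i = 0, so x_i* = α_i.
NE contributions = (5, 1, 1, 3); X = 10.
W^NE = (Σα)·X − ½Σα_i² = 10² − ½·36 = 82.
Planner sets x_i = Σα_j = 10 for every i, so X^SO = 4·10 = 40.
W^SO = (Σα)·X^SO − ½·4·(Σα)² = (4/2)·10² = 200.
Deadweight loss = W^SO − W^NE = 118.

118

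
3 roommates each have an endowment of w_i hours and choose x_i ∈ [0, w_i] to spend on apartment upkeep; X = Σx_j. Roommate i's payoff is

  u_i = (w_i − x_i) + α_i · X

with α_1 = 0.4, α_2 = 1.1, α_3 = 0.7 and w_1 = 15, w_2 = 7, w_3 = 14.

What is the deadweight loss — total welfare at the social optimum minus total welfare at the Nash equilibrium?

34.8

∂u_i/∂x_i = α_i − 1, so roommate i contributes w_i if α_i > 1, else 0.
α_i > 1 for i ∈ {2}; NE contributions (0, 7, 0), X = 7.
W^NE = Σw_i − X^NE + (Σα_i)·X^NE = 36 + 1.2·7 = 44.4.
Planner: ∂(Σu_j)/∂x_i = Σα_j − 1 = 1.2 > 0, so everyone contributes w_i; X^SO = 36, W^SO = 36 + 1.2·36 = 79.2.
Deadweight loss = 34.8.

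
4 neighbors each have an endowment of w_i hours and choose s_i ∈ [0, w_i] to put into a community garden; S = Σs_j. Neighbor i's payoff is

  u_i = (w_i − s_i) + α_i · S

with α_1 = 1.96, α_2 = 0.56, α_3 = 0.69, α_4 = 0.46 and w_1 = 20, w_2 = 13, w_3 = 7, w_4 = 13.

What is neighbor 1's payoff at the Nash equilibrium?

39.2

∂u_i/∂s_i = α_i − 1, so neighbor i contributes w_i if α_i > 1, else 0.
α_i > 1 for i ∈ {1}; NE contributions (20, 0, 0, 0), S = 20.
u_1 = (20 − 20) + 1.96·20 = 39.2.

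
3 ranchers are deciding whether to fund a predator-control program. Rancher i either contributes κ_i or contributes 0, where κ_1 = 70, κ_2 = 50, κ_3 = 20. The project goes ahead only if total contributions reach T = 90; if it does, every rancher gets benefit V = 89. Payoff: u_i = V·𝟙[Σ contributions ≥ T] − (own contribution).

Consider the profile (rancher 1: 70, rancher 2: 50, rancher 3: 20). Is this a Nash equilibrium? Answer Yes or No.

Total = 140 ≥ 90: provided.
Rancher 1 (pledges 70, payoff 19): dropping to 0 → total 70, payoff 0. No gain.
Rancher 2 (pledges 50, payoff 39): dropping to 0 → total 90, payoff 89. Profitable deviation.

No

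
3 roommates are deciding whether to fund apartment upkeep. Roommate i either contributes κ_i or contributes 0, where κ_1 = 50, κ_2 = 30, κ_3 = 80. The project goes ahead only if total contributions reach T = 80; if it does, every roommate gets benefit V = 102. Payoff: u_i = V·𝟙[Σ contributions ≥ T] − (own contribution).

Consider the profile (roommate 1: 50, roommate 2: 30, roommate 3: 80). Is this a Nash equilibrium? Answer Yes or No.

Total = 160 ≥ 80: provided.
Roommate 1 (pledges 50, payoff 52): dropping to 0 → total 110, payoff 102. Profitable deviation.

No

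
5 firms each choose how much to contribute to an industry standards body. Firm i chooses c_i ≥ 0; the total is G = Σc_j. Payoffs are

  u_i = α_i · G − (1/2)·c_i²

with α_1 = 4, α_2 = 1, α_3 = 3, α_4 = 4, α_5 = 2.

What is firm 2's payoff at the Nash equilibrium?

Firm i's FOC: ∂u_i/∂c_i = α_i − c_i = 0, so c_i* = α_i.
NE contributions = (4, 1, 3, 4, 2); G = 14.
u_2 = α_2·G − ½·(c_2)² = 1·14 − ½·1² = 13.5.

13.5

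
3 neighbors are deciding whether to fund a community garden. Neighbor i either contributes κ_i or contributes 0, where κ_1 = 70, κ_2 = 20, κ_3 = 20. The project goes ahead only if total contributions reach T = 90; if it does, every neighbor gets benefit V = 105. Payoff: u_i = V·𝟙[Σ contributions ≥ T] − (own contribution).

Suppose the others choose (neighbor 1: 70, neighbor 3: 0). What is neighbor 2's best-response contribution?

Others' total = 70. Contributing 20 brings total to 90 ≥ 90: gain V − κ_2 = 85.
Best response: 20.

20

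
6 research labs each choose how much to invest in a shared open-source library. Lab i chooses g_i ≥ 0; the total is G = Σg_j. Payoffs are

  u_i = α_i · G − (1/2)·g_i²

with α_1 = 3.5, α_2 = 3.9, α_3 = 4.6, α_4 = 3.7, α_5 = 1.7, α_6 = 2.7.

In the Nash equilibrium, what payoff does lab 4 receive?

67.525

Lab i's FOC: ∂u_i/∂g_i = α_i − g_i = 0, so g_i* = α_i.
NE contributions = (3.5, 3.9, 4.6, 3.7, 1.7, 2.7); G = 20.1.
u_4 = α_4·G − ½·(g_4)² = 3.7·20.1 − ½·3.7² = 67.525.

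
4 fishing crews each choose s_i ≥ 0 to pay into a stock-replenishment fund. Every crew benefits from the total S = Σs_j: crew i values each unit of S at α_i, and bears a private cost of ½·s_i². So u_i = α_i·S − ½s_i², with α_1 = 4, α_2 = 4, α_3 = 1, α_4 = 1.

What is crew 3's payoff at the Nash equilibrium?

9.5

Crew i's FOC: ∂u_i/∂s_i = α_i − s_i = 0, so s_i* = α_i.
NE contributions = (4, 4, 1, 1); S = 10.
u_3 = α_3·S − ½·(s_3)² = 1·10 − ½·1² = 9.5.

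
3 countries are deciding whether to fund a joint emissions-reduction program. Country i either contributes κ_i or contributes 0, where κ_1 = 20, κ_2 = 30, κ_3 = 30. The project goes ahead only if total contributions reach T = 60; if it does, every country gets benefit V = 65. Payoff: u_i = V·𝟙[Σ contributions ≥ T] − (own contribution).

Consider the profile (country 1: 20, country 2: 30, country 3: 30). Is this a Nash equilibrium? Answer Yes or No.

No

Total = 80 ≥ 60: provided.
Country 1 (pledges 20, payoff 45): dropping to 0 → total 60, payoff 65. Profitable deviation.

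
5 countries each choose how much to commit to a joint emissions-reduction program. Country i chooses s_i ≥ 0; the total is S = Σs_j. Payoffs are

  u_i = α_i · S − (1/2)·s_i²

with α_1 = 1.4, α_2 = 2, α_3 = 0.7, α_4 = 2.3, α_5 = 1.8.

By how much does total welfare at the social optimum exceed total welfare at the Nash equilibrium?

Country i's FOC: ∂u_i/∂s_i = α_i − s_i = 0, so s_i* = α_i.
NE contributions = (1.4, 2, 0.7, 2.3, 1.8); S = 8.2.
W^NE = (Σα)·S − ½Σα_i² = 8.2² − ½·14.98 = 59.75.
Planner sets s_i = Σα_j = 8.2 for every i, so S^SO = 5·8.2 = 41.
W^SO = (Σα)·S^SO − ½·5·(Σα)² = (5/2)·8.2² = 168.1.
Deadweight loss = W^SO − W^NE = 108.35.

108.35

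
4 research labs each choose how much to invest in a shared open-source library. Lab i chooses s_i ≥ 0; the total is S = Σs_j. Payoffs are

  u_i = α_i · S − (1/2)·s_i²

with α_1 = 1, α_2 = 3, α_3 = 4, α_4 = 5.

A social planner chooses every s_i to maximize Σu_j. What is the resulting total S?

Planner FOC: ∂(Σu_j)/∂s_i = (Σα_j) − s_i = 0, so s_i^SO = Σα_j = 13 for every i; S^SO = 52.

52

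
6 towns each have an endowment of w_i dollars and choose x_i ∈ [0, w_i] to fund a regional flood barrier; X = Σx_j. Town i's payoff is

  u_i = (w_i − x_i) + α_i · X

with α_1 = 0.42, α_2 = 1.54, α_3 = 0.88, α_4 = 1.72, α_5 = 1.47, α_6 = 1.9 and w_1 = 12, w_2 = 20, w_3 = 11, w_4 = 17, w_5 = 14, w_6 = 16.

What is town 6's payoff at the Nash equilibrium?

∂u_i/∂x_i = α_i − 1, so town i contributes w_i if α_i > 1, else 0.
α_i > 1 for i ∈ {2, 4, 5, 6}; NE contributions (0, 20, 0, 17, 14, 16), X = 67.
u_6 = (16 − 16) + 1.9·67 = 127.3.

127.3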